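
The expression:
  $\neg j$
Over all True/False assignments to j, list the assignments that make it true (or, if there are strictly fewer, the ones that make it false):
is true only for:
  j=False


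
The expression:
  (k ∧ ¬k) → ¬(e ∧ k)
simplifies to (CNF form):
True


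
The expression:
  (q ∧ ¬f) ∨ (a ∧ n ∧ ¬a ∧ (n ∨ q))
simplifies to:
q ∧ ¬f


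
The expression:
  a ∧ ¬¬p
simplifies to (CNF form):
a ∧ p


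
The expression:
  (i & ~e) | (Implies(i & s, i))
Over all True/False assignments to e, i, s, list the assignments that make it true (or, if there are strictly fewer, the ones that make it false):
is always true.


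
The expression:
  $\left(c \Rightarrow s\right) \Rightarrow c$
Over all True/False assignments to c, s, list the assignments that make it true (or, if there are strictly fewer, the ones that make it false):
is true only for:
  c=True, s=False;
  c=True, s=True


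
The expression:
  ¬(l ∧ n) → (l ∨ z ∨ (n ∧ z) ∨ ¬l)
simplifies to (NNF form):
True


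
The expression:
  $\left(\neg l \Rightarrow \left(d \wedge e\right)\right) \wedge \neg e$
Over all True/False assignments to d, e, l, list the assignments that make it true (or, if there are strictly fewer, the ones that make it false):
is true only for:
  d=False, e=False, l=True;
  d=True, e=False, l=True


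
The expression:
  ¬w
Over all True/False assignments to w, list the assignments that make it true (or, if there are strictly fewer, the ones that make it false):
is true only for:
  w=False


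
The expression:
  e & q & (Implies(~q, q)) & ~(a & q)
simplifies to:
e & q & ~a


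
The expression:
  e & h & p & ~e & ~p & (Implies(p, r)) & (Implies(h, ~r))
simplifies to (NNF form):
False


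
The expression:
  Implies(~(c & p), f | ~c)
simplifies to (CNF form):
f | p | ~c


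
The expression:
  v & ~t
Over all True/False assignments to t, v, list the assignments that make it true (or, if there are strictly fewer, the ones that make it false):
is true only for:
  t=False, v=True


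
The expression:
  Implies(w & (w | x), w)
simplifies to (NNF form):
True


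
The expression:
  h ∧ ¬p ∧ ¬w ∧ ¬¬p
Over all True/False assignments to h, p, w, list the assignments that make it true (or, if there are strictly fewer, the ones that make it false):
is never true.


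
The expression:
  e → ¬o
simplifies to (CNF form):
¬e ∨ ¬o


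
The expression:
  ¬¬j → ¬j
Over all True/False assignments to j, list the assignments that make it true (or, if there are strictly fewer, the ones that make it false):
is true only for:
  j=False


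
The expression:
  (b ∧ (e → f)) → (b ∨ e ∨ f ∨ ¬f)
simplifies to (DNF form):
True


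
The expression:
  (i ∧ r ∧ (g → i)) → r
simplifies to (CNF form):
True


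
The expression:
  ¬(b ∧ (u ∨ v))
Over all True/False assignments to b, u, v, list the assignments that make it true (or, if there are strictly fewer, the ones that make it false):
is false only for:
  b=True, u=False, v=True;
  b=True, u=True, v=False;
  b=True, u=True, v=True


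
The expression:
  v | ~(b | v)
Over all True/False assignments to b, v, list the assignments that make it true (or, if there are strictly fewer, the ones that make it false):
is false only for:
  b=True, v=False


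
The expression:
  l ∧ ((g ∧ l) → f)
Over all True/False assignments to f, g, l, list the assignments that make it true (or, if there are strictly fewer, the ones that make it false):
is true only for:
  f=False, g=False, l=True;
  f=True, g=False, l=True;
  f=True, g=True, l=True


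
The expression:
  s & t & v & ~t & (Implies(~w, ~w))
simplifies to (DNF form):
False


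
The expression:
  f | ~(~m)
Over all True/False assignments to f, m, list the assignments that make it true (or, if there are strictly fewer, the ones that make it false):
is false only for:
  f=False, m=False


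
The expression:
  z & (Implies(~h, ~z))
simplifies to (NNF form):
h & z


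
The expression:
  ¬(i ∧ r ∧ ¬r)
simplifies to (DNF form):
True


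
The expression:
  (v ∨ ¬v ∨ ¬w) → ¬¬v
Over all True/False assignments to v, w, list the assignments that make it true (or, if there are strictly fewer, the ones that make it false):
is true only for:
  v=True, w=False;
  v=True, w=True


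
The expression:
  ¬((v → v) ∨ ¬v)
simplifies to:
False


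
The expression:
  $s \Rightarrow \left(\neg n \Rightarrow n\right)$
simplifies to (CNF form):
$n \vee \neg s$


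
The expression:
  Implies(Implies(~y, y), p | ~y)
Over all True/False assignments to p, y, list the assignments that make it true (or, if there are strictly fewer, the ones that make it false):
is false only for:
  p=False, y=True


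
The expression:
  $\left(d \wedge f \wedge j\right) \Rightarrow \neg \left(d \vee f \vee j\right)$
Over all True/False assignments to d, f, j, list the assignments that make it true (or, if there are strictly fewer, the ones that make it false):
is false only for:
  d=True, f=True, j=True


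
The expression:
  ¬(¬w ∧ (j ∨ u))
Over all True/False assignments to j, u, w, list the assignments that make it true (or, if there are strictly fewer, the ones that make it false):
is false only for:
  j=False, u=True, w=False;
  j=True, u=False, w=False;
  j=True, u=True, w=False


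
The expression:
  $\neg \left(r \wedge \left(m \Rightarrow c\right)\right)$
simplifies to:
$\left(m \wedge \neg c\right) \vee \neg r$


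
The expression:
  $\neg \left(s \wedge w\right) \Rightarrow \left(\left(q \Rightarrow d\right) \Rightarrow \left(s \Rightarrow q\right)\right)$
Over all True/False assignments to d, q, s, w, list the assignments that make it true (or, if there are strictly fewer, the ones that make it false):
is false only for:
  d=False, q=False, s=True, w=False;
  d=True, q=False, s=True, w=False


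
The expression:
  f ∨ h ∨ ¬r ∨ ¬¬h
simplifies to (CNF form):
f ∨ h ∨ ¬r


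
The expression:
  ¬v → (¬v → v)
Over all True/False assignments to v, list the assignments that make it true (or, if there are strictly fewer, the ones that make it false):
is true only for:
  v=True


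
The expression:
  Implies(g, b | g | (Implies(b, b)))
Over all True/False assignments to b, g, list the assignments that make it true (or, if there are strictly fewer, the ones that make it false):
is always true.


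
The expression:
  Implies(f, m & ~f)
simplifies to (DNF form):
~f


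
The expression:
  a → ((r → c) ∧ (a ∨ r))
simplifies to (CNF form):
c ∨ ¬a ∨ ¬r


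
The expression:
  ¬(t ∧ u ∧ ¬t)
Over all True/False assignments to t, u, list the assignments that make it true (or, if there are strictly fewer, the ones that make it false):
is always true.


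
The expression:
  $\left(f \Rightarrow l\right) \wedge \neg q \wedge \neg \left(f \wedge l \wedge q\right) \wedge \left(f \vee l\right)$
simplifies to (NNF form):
$l \wedge \neg q$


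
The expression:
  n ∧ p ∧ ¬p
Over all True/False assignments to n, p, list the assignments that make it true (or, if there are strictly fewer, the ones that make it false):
is never true.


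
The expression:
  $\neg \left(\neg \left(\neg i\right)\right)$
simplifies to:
$\neg i$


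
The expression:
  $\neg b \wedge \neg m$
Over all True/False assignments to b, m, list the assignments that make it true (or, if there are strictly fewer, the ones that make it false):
is true only for:
  b=False, m=False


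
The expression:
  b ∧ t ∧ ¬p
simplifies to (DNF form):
b ∧ t ∧ ¬p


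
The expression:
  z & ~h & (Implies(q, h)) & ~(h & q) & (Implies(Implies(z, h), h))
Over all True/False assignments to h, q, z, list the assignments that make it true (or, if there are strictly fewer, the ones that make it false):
is true only for:
  h=False, q=False, z=True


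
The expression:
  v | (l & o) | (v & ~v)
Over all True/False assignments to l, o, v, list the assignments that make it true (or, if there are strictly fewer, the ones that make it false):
is false only for:
  l=False, o=False, v=False;
  l=False, o=True, v=False;
  l=True, o=False, v=False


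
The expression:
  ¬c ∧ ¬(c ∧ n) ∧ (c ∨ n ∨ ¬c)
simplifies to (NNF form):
¬c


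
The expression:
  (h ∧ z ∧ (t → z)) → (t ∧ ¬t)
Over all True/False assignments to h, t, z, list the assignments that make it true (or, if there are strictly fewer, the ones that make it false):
is false only for:
  h=True, t=False, z=True;
  h=True, t=True, z=True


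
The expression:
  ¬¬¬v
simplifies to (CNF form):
¬v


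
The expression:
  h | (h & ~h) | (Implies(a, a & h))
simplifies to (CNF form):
h | ~a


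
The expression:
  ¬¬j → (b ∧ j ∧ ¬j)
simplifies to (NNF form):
¬j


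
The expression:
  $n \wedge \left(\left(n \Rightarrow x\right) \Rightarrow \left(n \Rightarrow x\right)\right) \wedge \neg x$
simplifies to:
$n \wedge \neg x$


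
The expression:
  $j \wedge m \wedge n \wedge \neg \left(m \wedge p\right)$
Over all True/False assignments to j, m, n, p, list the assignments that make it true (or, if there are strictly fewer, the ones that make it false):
is true only for:
  j=True, m=True, n=True, p=False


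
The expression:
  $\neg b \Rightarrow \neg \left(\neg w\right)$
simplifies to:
$b \vee w$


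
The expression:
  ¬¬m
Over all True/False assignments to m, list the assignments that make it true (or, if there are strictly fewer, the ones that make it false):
is true only for:
  m=True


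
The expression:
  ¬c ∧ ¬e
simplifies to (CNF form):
¬c ∧ ¬e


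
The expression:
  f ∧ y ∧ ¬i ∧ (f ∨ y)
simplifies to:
f ∧ y ∧ ¬i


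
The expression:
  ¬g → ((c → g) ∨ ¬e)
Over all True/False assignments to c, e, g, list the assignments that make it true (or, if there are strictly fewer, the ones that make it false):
is false only for:
  c=True, e=True, g=False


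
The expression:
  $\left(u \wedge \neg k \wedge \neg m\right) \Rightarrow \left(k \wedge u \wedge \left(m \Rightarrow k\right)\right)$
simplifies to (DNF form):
$k \vee m \vee \neg u$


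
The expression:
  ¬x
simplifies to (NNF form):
¬x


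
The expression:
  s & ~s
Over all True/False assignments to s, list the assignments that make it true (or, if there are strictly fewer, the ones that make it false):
is never true.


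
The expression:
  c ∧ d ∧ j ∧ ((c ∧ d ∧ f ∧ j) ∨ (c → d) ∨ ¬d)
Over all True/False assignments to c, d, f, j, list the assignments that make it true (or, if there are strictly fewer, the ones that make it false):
is true only for:
  c=True, d=True, f=False, j=True;
  c=True, d=True, f=True, j=True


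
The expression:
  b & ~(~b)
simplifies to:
b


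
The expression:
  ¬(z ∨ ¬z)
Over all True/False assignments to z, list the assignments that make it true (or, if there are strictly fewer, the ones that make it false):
is never true.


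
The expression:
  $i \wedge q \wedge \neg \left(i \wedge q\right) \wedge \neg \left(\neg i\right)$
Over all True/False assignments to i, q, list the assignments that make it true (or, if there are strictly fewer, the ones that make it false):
is never true.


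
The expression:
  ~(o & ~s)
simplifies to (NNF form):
s | ~o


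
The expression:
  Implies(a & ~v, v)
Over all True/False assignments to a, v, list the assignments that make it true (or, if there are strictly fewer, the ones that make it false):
is false only for:
  a=True, v=False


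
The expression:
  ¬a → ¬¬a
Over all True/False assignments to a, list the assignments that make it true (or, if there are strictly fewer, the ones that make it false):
is true only for:
  a=True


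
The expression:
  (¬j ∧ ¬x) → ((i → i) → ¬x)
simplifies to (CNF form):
True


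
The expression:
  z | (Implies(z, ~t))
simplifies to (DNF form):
True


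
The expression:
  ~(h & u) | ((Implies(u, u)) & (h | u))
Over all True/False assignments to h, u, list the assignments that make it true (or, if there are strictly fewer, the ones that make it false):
is always true.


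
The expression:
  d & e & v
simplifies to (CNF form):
d & e & v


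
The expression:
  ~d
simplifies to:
~d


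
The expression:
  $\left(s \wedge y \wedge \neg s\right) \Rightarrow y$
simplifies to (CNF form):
$\text{True}$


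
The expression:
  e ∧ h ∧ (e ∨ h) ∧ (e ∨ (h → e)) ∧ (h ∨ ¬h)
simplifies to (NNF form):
e ∧ h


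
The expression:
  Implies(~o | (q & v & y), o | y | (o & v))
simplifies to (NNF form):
o | y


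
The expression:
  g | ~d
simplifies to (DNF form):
g | ~d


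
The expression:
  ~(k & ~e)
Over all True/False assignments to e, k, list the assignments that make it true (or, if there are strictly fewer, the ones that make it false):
is false only for:
  e=False, k=True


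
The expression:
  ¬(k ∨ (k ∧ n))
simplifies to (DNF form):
¬k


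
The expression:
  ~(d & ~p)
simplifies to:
p | ~d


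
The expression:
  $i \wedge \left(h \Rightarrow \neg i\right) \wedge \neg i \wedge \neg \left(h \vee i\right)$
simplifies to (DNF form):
$\text{False}$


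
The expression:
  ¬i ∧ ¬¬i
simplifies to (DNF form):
False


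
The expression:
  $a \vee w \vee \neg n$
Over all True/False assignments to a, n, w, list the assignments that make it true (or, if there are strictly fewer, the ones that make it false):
is false only for:
  a=False, n=True, w=False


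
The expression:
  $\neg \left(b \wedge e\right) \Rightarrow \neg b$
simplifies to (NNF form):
$e \vee \neg b$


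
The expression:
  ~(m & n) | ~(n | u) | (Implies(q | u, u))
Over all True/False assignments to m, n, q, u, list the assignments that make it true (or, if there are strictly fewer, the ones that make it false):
is false only for:
  m=True, n=True, q=True, u=False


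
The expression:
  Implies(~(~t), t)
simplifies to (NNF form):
True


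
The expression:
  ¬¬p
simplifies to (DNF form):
p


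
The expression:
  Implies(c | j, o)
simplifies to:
o | (~c & ~j)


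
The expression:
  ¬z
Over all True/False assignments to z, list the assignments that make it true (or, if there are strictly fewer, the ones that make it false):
is true only for:
  z=False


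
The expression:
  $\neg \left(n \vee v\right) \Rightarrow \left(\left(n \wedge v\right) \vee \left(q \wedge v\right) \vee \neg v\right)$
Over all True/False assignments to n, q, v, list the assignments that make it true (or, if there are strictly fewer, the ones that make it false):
is always true.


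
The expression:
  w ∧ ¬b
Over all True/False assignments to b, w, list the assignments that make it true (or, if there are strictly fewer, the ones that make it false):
is true only for:
  b=False, w=True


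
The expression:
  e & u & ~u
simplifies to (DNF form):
False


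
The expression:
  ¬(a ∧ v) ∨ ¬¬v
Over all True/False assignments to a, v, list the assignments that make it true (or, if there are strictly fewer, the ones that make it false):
is always true.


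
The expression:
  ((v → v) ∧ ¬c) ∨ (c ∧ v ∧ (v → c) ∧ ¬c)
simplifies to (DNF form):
¬c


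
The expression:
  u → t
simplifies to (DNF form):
t ∨ ¬u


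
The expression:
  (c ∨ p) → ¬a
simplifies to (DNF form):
(¬c ∧ ¬p) ∨ ¬a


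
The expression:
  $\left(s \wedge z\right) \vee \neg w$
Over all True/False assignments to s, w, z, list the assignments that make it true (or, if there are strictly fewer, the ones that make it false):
is false only for:
  s=False, w=True, z=False;
  s=False, w=True, z=True;
  s=True, w=True, z=False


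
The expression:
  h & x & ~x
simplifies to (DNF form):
False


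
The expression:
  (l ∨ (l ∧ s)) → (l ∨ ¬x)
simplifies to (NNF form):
True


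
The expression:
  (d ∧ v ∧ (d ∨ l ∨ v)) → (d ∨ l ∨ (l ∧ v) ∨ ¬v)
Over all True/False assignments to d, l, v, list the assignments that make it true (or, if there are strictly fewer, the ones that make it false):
is always true.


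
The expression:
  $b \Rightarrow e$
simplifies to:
$e \vee \neg b$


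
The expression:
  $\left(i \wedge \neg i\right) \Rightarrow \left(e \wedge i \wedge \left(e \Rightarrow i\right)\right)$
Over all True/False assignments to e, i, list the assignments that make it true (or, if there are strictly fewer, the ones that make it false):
is always true.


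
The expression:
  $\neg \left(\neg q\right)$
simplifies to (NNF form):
$q$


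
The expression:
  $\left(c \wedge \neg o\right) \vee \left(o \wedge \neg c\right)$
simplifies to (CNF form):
$\left(c \vee o\right) \wedge \left(\neg c \vee \neg o\right)$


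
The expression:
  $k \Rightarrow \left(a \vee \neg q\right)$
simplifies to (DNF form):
$a \vee \neg k \vee \neg q$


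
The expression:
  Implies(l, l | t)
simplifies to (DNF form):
True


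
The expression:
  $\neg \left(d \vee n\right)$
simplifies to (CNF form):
$\neg d \wedge \neg n$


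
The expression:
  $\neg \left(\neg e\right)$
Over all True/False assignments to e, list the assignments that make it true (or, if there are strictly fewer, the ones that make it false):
is true only for:
  e=True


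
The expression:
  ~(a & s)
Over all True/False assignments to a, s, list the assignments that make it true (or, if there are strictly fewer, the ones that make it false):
is false only for:
  a=True, s=True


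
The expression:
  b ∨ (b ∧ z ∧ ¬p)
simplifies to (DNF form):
b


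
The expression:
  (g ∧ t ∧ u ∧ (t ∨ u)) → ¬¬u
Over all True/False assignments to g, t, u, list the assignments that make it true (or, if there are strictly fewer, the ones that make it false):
is always true.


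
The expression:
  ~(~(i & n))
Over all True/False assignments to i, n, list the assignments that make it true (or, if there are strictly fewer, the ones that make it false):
is true only for:
  i=True, n=True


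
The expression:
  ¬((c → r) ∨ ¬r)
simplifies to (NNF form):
False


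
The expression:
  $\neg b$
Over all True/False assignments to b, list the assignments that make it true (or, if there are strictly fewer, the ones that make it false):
is true only for:
  b=False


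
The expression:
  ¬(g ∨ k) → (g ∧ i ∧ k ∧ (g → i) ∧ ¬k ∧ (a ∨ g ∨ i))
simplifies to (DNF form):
g ∨ k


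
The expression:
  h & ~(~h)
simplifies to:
h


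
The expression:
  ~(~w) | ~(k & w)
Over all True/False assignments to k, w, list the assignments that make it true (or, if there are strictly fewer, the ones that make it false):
is always true.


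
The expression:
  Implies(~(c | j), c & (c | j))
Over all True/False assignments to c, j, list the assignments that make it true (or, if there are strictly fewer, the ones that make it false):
is false only for:
  c=False, j=False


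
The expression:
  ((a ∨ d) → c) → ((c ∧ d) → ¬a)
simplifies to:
¬a ∨ ¬c ∨ ¬d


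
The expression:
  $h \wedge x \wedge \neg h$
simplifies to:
$\text{False}$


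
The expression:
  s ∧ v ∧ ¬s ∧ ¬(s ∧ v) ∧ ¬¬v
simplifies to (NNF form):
False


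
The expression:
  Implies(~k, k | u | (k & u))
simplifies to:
k | u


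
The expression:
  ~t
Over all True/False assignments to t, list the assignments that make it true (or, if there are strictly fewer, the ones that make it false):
is true only for:
  t=False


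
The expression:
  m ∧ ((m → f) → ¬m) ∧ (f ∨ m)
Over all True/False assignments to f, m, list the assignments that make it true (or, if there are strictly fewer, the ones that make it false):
is true only for:
  f=False, m=True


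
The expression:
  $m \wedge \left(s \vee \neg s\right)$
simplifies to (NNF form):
$m$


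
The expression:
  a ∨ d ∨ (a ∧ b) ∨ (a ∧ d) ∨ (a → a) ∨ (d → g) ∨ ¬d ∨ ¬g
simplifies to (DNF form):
True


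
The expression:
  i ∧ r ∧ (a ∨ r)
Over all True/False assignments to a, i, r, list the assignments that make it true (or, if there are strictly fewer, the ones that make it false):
is true only for:
  a=False, i=True, r=True;
  a=True, i=True, r=True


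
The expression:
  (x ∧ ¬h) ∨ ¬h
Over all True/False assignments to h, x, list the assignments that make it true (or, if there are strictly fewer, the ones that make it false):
is true only for:
  h=False, x=False;
  h=False, x=True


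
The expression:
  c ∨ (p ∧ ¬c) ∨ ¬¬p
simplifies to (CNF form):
c ∨ p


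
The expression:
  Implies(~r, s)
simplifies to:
r | s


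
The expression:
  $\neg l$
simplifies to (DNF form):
$\neg l$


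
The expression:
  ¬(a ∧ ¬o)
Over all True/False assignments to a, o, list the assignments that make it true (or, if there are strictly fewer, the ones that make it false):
is false only for:
  a=True, o=False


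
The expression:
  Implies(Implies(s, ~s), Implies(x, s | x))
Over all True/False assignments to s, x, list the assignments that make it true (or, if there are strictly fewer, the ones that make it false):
is always true.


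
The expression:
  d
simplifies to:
d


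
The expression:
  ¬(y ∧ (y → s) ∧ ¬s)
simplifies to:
True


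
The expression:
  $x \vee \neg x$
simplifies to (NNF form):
$\text{True}$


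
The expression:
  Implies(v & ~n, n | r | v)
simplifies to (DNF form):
True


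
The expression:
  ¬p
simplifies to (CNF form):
¬p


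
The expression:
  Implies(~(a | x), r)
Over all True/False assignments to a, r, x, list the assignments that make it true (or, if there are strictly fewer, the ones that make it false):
is false only for:
  a=False, r=False, x=False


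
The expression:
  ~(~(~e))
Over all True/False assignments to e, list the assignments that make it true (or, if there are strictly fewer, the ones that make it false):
is true only for:
  e=False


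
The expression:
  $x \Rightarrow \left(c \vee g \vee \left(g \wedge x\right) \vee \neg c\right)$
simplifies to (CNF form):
$\text{True}$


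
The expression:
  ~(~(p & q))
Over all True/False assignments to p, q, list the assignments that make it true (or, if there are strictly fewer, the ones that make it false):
is true only for:
  p=True, q=True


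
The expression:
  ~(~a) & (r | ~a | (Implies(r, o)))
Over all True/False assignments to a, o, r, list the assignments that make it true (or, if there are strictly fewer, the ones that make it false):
is true only for:
  a=True, o=False, r=False;
  a=True, o=False, r=True;
  a=True, o=True, r=False;
  a=True, o=True, r=True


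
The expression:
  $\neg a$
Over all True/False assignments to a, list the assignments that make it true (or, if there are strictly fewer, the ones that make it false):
is true only for:
  a=False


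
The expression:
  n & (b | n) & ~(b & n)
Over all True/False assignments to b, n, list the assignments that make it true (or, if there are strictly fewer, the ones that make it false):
is true only for:
  b=False, n=True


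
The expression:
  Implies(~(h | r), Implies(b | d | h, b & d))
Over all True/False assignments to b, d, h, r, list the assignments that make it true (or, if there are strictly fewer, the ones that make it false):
is false only for:
  b=False, d=True, h=False, r=False;
  b=True, d=False, h=False, r=False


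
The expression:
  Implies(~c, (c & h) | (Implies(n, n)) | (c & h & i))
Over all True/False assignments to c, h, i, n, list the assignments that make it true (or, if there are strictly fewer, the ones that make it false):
is always true.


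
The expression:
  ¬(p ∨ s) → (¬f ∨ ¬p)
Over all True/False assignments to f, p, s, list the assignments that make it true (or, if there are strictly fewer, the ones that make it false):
is always true.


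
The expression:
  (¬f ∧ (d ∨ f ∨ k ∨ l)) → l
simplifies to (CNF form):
(f ∨ l ∨ ¬d) ∧ (f ∨ l ∨ ¬k)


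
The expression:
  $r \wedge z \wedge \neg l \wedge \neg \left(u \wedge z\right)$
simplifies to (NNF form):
$r \wedge z \wedge \neg l \wedge \neg u$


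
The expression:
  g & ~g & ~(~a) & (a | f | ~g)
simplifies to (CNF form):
False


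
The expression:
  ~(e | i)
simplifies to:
~e & ~i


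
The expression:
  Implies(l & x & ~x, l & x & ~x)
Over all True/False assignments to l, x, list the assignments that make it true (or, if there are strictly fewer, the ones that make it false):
is always true.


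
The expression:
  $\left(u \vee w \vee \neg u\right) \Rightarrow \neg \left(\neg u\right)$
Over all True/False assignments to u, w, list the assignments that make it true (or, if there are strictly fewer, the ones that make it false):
is true only for:
  u=True, w=False;
  u=True, w=True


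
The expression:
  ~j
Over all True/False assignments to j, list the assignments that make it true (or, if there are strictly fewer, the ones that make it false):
is true only for:
  j=False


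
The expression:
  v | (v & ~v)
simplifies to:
v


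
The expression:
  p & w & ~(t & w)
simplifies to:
p & w & ~t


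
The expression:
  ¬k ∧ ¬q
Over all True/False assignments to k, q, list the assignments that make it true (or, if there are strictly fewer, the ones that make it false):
is true only for:
  k=False, q=False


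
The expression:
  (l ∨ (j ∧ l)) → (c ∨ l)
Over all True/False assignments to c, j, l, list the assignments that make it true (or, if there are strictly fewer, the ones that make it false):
is always true.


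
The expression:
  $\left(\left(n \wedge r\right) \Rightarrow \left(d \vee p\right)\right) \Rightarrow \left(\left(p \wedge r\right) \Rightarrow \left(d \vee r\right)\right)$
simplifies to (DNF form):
$\text{True}$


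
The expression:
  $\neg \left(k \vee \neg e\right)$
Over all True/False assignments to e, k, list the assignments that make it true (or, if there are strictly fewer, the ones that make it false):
is true only for:
  e=True, k=False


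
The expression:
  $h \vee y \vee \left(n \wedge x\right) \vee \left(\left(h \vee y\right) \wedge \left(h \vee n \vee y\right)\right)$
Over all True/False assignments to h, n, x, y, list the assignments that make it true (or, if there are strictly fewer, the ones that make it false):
is false only for:
  h=False, n=False, x=False, y=False;
  h=False, n=False, x=True, y=False;
  h=False, n=True, x=False, y=False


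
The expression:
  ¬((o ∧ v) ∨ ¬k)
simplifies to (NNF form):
k ∧ (¬o ∨ ¬v)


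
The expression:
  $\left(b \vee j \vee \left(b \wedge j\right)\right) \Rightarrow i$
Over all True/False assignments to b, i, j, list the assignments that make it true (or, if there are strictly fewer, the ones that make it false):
is false only for:
  b=False, i=False, j=True;
  b=True, i=False, j=False;
  b=True, i=False, j=True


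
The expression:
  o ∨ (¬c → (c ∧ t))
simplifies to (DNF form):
c ∨ o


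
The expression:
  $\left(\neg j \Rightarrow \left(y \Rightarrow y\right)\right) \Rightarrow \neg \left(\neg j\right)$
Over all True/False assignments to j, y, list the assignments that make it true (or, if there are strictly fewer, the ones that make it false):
is true only for:
  j=True, y=False;
  j=True, y=True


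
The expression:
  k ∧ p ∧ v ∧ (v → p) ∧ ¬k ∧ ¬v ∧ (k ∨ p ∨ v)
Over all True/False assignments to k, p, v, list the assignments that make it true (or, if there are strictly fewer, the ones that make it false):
is never true.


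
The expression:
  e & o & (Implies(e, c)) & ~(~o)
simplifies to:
c & e & o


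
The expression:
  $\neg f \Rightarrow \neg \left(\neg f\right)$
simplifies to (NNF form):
$f$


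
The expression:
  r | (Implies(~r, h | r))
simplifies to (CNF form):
h | r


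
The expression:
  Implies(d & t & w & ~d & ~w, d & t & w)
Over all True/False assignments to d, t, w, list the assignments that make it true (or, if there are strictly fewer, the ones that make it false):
is always true.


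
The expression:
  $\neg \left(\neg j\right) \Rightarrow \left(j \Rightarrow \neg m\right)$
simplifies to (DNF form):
$\neg j \vee \neg m$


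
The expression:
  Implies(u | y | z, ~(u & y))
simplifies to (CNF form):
~u | ~y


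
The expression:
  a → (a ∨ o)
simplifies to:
True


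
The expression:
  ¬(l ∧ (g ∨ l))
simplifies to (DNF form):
¬l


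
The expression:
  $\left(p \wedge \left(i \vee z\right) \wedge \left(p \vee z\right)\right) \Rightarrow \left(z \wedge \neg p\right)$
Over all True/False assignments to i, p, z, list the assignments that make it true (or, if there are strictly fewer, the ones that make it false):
is false only for:
  i=False, p=True, z=True;
  i=True, p=True, z=False;
  i=True, p=True, z=True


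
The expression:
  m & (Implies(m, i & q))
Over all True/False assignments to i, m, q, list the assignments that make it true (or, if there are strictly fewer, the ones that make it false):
is true only for:
  i=True, m=True, q=True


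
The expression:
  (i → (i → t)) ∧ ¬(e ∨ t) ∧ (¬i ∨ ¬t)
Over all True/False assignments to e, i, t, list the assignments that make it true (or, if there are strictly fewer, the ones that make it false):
is true only for:
  e=False, i=False, t=False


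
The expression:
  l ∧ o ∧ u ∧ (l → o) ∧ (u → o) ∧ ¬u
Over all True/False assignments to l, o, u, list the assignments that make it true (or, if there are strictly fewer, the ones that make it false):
is never true.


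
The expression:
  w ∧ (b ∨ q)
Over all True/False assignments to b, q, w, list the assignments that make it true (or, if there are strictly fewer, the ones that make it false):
is true only for:
  b=False, q=True, w=True;
  b=True, q=False, w=True;
  b=True, q=True, w=True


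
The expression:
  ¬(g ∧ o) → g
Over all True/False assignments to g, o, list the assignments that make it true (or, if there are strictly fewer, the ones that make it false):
is true only for:
  g=True, o=False;
  g=True, o=True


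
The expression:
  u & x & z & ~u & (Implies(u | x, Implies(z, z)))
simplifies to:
False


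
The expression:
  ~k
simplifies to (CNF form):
~k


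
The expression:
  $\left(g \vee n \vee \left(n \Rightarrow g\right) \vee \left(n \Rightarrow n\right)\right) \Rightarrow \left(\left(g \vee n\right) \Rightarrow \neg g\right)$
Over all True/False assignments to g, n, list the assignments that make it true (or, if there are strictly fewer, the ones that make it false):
is true only for:
  g=False, n=False;
  g=False, n=True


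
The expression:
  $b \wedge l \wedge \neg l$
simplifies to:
$\text{False}$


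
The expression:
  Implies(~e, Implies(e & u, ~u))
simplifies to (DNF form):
True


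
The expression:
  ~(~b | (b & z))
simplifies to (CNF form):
b & ~z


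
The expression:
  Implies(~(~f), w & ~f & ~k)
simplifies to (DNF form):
~f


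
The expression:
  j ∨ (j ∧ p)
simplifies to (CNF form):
j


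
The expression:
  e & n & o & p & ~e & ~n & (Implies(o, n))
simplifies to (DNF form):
False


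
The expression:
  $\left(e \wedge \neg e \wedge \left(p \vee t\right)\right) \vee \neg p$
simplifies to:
$\neg p$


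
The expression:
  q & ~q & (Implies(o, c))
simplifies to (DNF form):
False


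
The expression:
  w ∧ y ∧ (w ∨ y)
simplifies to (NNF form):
w ∧ y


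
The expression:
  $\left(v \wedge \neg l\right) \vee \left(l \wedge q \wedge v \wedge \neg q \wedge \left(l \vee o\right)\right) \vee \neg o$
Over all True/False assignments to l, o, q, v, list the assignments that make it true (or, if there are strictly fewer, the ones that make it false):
is false only for:
  l=False, o=True, q=False, v=False;
  l=False, o=True, q=True, v=False;
  l=True, o=True, q=False, v=False;
  l=True, o=True, q=False, v=True;
  l=True, o=True, q=True, v=False;
  l=True, o=True, q=True, v=True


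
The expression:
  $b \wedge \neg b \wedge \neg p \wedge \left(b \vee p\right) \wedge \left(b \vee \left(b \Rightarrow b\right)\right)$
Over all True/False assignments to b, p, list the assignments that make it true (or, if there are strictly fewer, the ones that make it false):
is never true.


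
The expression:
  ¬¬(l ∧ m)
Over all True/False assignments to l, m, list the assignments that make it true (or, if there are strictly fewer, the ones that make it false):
is true only for:
  l=True, m=True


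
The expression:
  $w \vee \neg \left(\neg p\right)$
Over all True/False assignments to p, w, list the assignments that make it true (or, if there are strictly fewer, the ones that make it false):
is false only for:
  p=False, w=False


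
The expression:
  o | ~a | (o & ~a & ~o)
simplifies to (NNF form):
o | ~a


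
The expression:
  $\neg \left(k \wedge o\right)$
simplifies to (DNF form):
$\neg k \vee \neg o$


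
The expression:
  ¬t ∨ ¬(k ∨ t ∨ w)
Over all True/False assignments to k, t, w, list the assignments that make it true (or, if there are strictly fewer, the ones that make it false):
is true only for:
  k=False, t=False, w=False;
  k=False, t=False, w=True;
  k=True, t=False, w=False;
  k=True, t=False, w=True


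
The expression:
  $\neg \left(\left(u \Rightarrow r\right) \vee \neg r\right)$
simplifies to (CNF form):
$\text{False}$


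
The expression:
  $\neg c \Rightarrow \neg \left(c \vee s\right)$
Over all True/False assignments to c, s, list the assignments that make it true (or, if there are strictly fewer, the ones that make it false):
is false only for:
  c=False, s=True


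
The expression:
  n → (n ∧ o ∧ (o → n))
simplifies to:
o ∨ ¬n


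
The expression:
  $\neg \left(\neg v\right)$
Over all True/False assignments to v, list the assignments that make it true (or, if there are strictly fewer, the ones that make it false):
is true only for:
  v=True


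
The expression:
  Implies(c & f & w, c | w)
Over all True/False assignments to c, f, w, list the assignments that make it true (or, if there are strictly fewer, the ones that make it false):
is always true.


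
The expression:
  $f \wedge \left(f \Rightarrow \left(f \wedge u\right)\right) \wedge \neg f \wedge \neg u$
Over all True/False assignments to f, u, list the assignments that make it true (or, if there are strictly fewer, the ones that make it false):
is never true.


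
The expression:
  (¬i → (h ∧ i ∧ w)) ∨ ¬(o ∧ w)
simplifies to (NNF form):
i ∨ ¬o ∨ ¬w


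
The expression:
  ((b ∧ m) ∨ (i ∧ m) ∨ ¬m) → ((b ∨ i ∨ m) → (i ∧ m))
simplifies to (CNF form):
(i ∨ ¬b) ∧ (m ∨ ¬i)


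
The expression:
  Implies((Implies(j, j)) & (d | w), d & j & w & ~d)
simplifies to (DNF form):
~d & ~w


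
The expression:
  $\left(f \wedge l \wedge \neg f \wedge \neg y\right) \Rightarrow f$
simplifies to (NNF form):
$\text{True}$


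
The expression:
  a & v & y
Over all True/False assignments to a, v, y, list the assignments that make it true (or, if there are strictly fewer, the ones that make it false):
is true only for:
  a=True, v=True, y=True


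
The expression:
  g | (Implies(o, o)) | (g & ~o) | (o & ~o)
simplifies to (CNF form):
True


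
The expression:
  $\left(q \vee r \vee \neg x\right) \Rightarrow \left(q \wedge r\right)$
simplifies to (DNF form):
$\left(q \wedge r\right) \vee \left(x \wedge \neg q \wedge \neg r\right)$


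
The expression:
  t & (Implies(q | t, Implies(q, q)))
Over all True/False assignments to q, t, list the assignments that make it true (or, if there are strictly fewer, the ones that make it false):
is true only for:
  q=False, t=True;
  q=True, t=True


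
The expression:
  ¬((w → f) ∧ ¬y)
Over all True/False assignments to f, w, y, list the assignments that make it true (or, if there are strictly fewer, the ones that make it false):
is false only for:
  f=False, w=False, y=False;
  f=True, w=False, y=False;
  f=True, w=True, y=False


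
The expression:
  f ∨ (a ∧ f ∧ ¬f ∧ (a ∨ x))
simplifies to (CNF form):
f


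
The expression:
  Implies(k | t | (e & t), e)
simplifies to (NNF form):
e | (~k & ~t)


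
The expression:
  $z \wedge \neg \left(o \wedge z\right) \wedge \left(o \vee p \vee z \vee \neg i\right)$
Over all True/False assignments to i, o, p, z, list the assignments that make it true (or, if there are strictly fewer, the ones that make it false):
is true only for:
  i=False, o=False, p=False, z=True;
  i=False, o=False, p=True, z=True;
  i=True, o=False, p=False, z=True;
  i=True, o=False, p=True, z=True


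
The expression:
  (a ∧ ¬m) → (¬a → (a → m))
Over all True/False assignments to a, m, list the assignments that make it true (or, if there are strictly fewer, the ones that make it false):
is always true.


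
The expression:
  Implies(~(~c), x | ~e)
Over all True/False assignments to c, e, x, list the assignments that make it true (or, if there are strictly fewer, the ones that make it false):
is false only for:
  c=True, e=True, x=False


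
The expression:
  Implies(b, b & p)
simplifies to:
p | ~b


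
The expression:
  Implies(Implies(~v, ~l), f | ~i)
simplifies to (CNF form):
(f | l | ~i) & (f | ~i | ~v)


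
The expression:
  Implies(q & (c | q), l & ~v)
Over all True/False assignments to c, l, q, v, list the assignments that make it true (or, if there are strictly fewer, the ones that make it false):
is false only for:
  c=False, l=False, q=True, v=False;
  c=False, l=False, q=True, v=True;
  c=False, l=True, q=True, v=True;
  c=True, l=False, q=True, v=False;
  c=True, l=False, q=True, v=True;
  c=True, l=True, q=True, v=True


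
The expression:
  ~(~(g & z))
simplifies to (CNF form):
g & z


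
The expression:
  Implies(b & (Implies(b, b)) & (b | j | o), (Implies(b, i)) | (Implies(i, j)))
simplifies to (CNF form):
True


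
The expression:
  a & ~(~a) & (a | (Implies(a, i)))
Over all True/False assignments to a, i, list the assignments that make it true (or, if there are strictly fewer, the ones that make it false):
is true only for:
  a=True, i=False;
  a=True, i=True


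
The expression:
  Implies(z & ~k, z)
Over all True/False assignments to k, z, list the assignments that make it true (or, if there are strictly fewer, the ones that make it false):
is always true.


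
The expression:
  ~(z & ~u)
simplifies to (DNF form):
u | ~z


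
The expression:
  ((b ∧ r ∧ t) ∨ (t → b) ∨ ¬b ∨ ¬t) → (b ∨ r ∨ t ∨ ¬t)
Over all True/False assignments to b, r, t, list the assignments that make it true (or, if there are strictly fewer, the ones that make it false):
is always true.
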